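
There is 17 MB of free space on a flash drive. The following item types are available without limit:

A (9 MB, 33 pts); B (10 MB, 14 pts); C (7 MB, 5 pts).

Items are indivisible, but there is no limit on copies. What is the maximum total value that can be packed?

Best value-per-unit is A at 33/9; filling with it alone gives 1×33 = 33.
Optimal mix: 1×A + 1×C → size 16, value 38.

38 pts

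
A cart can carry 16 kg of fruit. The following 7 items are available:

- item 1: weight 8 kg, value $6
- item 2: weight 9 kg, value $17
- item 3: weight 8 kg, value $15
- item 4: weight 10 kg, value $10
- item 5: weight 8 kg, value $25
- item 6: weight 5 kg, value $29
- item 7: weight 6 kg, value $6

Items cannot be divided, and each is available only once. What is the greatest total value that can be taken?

Check high-value combinations within 16 kg:
- item 5+item 6: weight 8+5=13, value 25+29=54
- item 2+item 6: weight 9+5=14, value 17+29=46
- item 3+item 6: weight 8+5=13, value 15+29=44
Best: $54.

$54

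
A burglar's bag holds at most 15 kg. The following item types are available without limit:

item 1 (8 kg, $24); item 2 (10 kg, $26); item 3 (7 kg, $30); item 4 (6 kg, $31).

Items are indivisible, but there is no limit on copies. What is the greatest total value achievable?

Best value-per-unit is item 4 at 31/6, and filling with it alone uses weight 2×6=12. No mix of the others beats 2×31 = 62.

$62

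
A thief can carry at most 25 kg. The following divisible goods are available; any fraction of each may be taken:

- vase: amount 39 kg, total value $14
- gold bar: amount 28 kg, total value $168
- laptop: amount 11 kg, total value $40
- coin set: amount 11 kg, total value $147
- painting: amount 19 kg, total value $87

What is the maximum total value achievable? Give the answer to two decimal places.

Take in order of value per unit:
- coin set (147/11 per unit): all 11 → value 147, running total 147.00
- gold bar (168/28 per unit): 14 of 28 → value 14×168/28 = 84.0000, running total 231.00
Total 231.00.

231.00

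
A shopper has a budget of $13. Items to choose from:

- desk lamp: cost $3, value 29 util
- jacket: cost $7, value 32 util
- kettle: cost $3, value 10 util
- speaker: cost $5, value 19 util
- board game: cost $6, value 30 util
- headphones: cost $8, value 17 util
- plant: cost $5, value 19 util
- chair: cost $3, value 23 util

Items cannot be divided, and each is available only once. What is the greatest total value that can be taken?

84 util

This is a 0/1 knapsack; check combinations near the capacity.
- desk lamp+jacket+chair: cost 3+7+3=13, value 29+32+23=84
- desk lamp+board game+chair: cost 3+6+3=12, value 29+30+23=82
- desk lamp+speaker+chair: cost 3+5+3=11, value 29+19+23=71
- desk lamp+plant+chair: cost 3+5+3=11, value 29+19+23=71
Best: 84 util.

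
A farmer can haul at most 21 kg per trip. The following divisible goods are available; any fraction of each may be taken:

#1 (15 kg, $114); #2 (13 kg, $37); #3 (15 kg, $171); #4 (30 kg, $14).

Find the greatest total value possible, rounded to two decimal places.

Take in order of value per unit:
- #3 (171/15 per unit): all 15 → value 171, running total 171.00
- #1 (114/15 per unit): 6 of 15 → value 6×114/15 = 45.6000, running total 216.60
Total 216.60.

216.60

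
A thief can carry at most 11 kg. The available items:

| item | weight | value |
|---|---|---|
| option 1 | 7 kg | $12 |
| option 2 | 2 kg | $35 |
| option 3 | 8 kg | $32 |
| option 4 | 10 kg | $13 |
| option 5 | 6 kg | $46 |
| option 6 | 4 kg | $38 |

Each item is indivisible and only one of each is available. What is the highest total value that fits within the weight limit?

$84

Check high-value combinations within 11 kg:
- option 5+option 6: weight 6+4=10, value 46+38=84
- option 2+option 5: weight 2+6=8, value 35+46=81
- option 2+option 6: weight 2+4=6, value 35+38=73
Best: $84.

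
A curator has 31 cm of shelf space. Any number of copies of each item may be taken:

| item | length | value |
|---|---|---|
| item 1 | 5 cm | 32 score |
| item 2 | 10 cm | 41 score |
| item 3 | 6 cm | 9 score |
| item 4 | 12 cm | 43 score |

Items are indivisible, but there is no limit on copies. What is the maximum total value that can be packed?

192 score

Best value-per-unit is item 1 at 32/5, and filling with it alone uses length 6×5=30. No mix of the others beats 6×32 = 192.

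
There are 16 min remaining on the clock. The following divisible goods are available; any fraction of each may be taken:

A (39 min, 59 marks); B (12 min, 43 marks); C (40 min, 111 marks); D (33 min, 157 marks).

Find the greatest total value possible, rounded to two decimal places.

76.12

Take in order of value per unit:
- D (157/33 per unit): 16 of 33 → value 16×157/33 = 76.1212, running total 76.12
Total 76.12.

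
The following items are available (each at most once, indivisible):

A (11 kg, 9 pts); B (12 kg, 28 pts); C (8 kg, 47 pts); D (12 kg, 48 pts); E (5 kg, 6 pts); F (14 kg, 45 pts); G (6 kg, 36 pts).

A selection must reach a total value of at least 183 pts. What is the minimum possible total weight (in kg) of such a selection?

51

Subsets with value ≥ 183, sorted by total weight:
- A+C+D+F+G: weight 51, value 185
- B+C+D+F+G: weight 52, value 204
- A+C+D+E+F+G: weight 56, value 191
- B+C+D+E+F+G: weight 57, value 210
Minimum weight: 51 kg.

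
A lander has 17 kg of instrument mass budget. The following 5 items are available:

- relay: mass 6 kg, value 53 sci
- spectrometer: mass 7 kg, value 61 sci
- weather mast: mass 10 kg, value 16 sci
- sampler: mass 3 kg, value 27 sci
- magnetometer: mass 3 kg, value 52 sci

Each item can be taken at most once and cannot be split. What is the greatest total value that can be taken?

Check high-value combinations within 17 kg:
- relay+spectrometer+magnetometer: mass 6+7+3=16, value 53+61+52=166
- relay+spectrometer+sampler: mass 6+7+3=16, value 53+61+27=141
- spectrometer+sampler+magnetometer: mass 7+3+3=13, value 61+27+52=140
- relay+sampler+magnetometer: mass 6+3+3=12, value 53+27+52=132
Best: 166 sci.

166 sci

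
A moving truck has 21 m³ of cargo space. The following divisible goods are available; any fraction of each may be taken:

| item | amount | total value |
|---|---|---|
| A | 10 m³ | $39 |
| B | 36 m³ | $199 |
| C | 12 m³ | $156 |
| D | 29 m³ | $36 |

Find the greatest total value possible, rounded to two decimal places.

205.75

Take in order of value per unit:
- C (156/12 per unit): all 12 → value 156, running total 156.00
- B (199/36 per unit): 9 of 36 → value 9×199/36 = 49.7500, running total 205.75
Total 205.75.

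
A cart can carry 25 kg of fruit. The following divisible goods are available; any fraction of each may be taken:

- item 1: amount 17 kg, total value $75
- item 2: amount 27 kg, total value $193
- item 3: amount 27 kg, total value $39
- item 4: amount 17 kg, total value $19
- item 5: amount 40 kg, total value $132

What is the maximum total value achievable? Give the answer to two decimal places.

Take in order of value per unit:
- item 2 (193/27 per unit): 25 of 27 → value 25×193/27 = 178.7037, running total 178.70
Total 178.70.

178.70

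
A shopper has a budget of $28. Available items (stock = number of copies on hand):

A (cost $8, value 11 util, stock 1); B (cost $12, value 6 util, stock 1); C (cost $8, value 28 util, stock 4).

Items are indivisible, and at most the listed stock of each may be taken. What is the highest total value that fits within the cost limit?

84 util

Top feasible selections:
- 3×C: cost 24, value 84
- 1×A + 2×C: cost 24, value 67
Best: 84 util.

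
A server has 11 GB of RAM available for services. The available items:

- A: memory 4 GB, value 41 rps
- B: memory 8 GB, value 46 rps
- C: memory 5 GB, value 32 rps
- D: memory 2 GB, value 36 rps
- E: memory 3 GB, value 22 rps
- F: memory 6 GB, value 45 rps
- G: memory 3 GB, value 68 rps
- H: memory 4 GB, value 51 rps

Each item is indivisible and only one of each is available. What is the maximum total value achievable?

Check high-value combinations within 11 GB:
- A+G+H: memory 4+3+4=11, value 41+68+51=160
- D+G+H: memory 2+3+4=9, value 36+68+51=155
- D+F+G: memory 2+6+3=11, value 36+45+68=149
- A+D+G: memory 4+2+3=9, value 41+36+68=145
Best: 160 rps.

160 rps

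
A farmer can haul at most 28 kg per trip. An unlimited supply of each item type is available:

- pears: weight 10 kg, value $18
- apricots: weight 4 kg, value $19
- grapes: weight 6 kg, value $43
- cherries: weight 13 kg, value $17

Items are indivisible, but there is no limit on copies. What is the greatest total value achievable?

Best value-per-unit is grapes at 43/6; filling with it alone gives 4×43 = 172.
Optimal mix: 1×apricots + 4×grapes → weight 28, value 191.

$191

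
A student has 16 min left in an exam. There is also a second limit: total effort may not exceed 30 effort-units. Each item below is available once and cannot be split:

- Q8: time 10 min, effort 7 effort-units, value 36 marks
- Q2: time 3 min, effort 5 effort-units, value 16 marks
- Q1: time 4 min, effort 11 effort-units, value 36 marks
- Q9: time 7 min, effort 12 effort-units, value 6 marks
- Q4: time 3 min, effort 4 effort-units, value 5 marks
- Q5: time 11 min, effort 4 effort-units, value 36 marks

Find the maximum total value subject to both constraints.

Feasible sets respecting both limits:
- Q8+Q1: time 14, effort 18, value 72
- Q1+Q5: time 15, effort 15, value 72
- Q2+Q1+Q9: time 14, effort 28, value 58
- Q8+Q2+Q4: time 16, effort 16, value 57
Best: 72 marks.

72 marks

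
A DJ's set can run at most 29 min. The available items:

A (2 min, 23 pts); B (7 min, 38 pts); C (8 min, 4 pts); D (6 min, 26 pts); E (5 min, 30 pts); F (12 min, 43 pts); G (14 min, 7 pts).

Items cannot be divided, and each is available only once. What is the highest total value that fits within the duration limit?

Check high-value combinations within 29 min:
- A+B+E+F: duration 2+7+5+12=26, value 23+38+30+43=134
- A+B+D+F: duration 2+7+6+12=27, value 23+38+26+43=130
- A+D+E+F: duration 2+6+5+12=25, value 23+26+30+43=122
- A+B+C+D+E: duration 2+7+8+6+5=28, value 23+38+4+26+30=121
- A+B+D+E: duration 2+7+6+5=20, value 23+38+26+30=117
Best: 134 pts.

134 pts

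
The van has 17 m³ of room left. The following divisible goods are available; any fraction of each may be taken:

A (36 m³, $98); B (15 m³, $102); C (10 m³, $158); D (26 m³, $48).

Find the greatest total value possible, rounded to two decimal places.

205.60

Take in order of value per unit:
- C (158/10 per unit): all 10 → value 158, running total 158.00
- B (102/15 per unit): 7 of 15 → value 7×102/15 = 47.6000, running total 205.60
Total 205.60.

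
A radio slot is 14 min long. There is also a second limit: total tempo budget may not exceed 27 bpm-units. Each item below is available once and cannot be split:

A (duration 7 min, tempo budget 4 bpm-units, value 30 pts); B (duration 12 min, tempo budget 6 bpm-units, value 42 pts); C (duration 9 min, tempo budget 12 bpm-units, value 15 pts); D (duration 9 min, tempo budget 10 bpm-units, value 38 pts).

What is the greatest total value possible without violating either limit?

42 pts

Feasible sets respecting both limits:
- B: duration 12, tempo budget 6, value 42
- D: duration 9, tempo budget 10, value 38
- A: duration 7, tempo budget 4, value 30
- C: duration 9, tempo budget 12, value 15
Best: 42 pts.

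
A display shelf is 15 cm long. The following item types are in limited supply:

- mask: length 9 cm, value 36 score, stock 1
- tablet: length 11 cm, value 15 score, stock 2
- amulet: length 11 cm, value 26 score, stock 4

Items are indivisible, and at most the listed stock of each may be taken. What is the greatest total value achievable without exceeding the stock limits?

Best selections within length 15 and stock limits:
- 1×mask: length 9, value 36
- 1×amulet: length 11, value 26
- 1×tablet: length 11, value 15
Best: 36 score.

36 score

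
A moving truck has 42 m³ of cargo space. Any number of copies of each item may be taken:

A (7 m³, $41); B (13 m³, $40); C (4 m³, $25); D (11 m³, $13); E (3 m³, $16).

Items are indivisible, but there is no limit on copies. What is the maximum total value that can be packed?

Best value-per-unit is C at 25/4; filling with it alone gives 10×25 = 250.
Optimal mix: 2×A + 7×C → volume 42, value 257.

$257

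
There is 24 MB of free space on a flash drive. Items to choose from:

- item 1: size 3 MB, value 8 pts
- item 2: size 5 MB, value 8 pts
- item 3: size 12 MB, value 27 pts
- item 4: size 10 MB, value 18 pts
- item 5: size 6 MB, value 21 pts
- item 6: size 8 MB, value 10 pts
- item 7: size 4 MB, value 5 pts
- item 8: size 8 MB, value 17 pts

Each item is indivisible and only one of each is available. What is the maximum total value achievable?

Check high-value combinations within 24 MB:
- item 1+item 3+item 5: size 3+12+6=21, value 8+27+21=56
- item 2+item 3+item 5: size 5+12+6=23, value 8+27+21=56
- item 4+item 5+item 8: size 10+6+8=24, value 18+21+17=56
- item 1+item 2+item 4+item 5: size 3+5+10+6=24, value 8+8+18+21=55
Best: 56 pts.

56 pts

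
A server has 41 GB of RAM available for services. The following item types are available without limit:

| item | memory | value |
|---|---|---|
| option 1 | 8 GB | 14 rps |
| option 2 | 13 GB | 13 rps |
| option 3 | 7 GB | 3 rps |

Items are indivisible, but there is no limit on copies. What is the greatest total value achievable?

70 rps

Best value-per-unit is option 1 at 14/8, and filling with it alone uses memory 5×8=40. No mix of the others beats 5×14 = 70.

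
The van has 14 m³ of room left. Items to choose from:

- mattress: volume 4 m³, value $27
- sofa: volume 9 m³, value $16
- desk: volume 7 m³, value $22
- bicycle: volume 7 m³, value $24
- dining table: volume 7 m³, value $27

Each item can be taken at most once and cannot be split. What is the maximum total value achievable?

$54

Check high-value combinations within 14 m³:
- mattress+dining table: volume 4+7=11, value 27+27=54
- mattress+bicycle: volume 4+7=11, value 27+24=51
- bicycle+dining table: volume 7+7=14, value 24+27=51
- mattress+desk: volume 4+7=11, value 27+22=49
- desk+dining table: volume 7+7=14, value 22+27=49
Best: $54.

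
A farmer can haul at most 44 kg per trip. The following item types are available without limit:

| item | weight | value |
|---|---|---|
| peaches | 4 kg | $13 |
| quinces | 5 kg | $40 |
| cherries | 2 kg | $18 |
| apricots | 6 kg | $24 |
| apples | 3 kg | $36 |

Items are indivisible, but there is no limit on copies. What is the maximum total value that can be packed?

$522

Best value-per-unit is apples at 36/3; filling with it alone gives 14×36 = 504.
Optimal mix: 1×cherries + 14×apples → weight 44, value 522.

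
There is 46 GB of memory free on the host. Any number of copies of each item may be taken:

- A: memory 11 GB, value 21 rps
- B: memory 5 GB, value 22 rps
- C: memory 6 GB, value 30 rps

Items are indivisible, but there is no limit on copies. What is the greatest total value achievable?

224 rps

Best value-per-unit is C at 30/6; filling with it alone gives 7×30 = 210.
Optimal mix: 2×B + 6×C → memory 46, value 224.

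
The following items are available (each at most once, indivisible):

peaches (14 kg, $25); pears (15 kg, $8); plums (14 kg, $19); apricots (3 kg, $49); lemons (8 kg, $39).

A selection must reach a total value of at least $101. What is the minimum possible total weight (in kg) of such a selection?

25

Subsets with value ≥ 101, sorted by total weight:
- peaches+apricots+lemons: weight 25, value 113
- plums+apricots+lemons: weight 25, value 107
Minimum weight: 25 kg.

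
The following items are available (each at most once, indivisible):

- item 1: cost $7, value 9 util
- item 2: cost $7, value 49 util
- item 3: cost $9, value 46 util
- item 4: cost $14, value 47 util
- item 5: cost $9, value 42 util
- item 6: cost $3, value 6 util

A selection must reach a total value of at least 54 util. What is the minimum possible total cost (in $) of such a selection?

10

Subsets with value ≥ 54, sorted by total cost:
- item 2+item 6: cost 10, value 55
- item 1+item 2: cost 14, value 58
- item 2+item 3: cost 16, value 95
- item 2+item 5: cost 16, value 91
Minimum cost: 10 $.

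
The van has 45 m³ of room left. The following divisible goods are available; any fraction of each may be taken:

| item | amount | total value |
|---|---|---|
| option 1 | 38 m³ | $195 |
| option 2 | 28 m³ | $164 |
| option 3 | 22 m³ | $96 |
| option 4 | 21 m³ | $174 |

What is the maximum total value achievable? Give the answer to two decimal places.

314.57

Take in order of value per unit:
- option 4 (174/21 per unit): all 21 → value 174, running total 174.00
- option 2 (164/28 per unit): 24 of 28 → value 24×164/28 = 140.5714, running total 314.57
Total 314.57.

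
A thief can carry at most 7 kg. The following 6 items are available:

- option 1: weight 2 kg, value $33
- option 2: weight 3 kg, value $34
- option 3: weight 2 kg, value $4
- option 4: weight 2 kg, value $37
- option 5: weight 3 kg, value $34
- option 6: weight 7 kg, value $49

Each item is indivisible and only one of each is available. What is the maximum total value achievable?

$104

This is a 0/1 knapsack; check combinations near the capacity.
- option 1+option 2+option 4: weight 2+3+2=7, value 33+34+37=104
- option 1+option 4+option 5: weight 2+2+3=7, value 33+37+34=104
- option 2+option 3+option 4: weight 3+2+2=7, value 34+4+37=75
- option 3+option 4+option 5: weight 2+2+3=7, value 4+37+34=75
- option 1+option 3+option 4: weight 2+2+2=6, value 33+4+37=74
Best: $104.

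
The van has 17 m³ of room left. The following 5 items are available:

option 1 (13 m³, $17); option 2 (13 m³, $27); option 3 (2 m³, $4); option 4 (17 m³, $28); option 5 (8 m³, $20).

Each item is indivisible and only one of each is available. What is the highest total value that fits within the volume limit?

Check high-value combinations within 17 m³:
- option 2+option 3: volume 13+2=15, value 27+4=31
- option 4: volume 17, value 28
- option 2: volume 13, value 27
- option 3+option 5: volume 2+8=10, value 4+20=24
- option 1+option 3: volume 13+2=15, value 17+4=21
Best: $31.

$31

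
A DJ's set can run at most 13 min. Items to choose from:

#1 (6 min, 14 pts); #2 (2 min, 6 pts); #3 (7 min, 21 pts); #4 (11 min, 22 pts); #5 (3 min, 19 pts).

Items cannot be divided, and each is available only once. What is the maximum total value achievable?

46 pts

Check high-value combinations within 13 min:
- #2+#3+#5: duration 2+7+3=12, value 6+21+19=46
- #3+#5: duration 7+3=10, value 21+19=40
- #1+#2+#5: duration 6+2+3=11, value 14+6+19=39
Best: 46 pts.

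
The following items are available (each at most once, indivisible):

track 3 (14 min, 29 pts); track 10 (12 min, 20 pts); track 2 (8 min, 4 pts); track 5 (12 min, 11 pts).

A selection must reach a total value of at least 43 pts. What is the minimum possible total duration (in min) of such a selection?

26

Subsets with value ≥ 43, sorted by total duration:
- track 3+track 10: duration 26, value 49
- track 3+track 10+track 2: duration 34, value 53
- track 3+track 2+track 5: duration 34, value 44
- track 3+track 10+track 5: duration 38, value 60
Minimum duration: 26 min.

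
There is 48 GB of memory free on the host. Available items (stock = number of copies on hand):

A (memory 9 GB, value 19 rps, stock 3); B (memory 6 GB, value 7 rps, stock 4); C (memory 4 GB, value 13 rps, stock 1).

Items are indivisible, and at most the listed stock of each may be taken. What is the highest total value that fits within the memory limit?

Best selections within memory 48 and stock limits:
- 3×A + 2×B + 1×C: memory 43, value 84
- 2×A + 4×B + 1×C: memory 46, value 79
- 3×A + 3×B: memory 45, value 78
Best: 84 rps.

84 rps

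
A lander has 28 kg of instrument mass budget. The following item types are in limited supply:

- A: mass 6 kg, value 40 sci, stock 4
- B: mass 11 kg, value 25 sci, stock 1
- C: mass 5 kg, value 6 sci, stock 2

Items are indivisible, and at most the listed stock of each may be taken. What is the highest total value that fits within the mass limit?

160 sci

Best selections within mass 28 and stock limits:
- 4×A: mass 24, value 160
- 3×A + 2×C: mass 28, value 132
- 3×A + 1×C: mass 23, value 126
- 3×A: mass 18, value 120
Best: 160 sci.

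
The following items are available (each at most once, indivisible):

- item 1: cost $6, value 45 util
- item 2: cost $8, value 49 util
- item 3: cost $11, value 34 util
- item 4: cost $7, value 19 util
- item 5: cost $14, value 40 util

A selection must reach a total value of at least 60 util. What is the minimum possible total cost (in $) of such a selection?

13

Subsets with value ≥ 60, sorted by total cost:
- item 1+item 4: cost 13, value 64
- item 1+item 2: cost 14, value 94
- item 2+item 4: cost 15, value 68
Minimum cost: 13 $.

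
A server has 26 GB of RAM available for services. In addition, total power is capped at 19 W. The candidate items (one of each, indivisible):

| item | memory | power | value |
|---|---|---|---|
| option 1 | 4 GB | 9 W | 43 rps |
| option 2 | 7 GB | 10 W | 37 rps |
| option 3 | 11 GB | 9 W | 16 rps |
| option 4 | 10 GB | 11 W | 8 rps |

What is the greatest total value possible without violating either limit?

Feasible sets respecting both limits:
- option 1+option 2: memory 11, power 19, value 80
- option 1+option 3: memory 15, power 18, value 59
- option 2+option 3: memory 18, power 19, value 53
- option 1: memory 4, power 9, value 43
Best: 80 rps.

80 rps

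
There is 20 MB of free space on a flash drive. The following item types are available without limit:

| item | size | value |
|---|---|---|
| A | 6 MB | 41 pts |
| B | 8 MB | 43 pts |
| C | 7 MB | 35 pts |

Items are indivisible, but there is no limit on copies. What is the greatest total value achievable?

125 pts

Best value-per-unit is A at 41/6; filling with it alone gives 3×41 = 123.
Optimal mix: 2×A + 1×B → size 20, value 125.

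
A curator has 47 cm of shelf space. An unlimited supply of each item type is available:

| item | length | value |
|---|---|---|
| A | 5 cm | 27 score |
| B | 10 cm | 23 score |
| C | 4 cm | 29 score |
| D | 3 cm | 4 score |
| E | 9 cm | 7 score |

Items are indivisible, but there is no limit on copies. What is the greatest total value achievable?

323 score

Best value-per-unit is C at 29/4; filling with it alone gives 11×29 = 319.
Optimal mix: 11×C + 1×D → length 47, value 323.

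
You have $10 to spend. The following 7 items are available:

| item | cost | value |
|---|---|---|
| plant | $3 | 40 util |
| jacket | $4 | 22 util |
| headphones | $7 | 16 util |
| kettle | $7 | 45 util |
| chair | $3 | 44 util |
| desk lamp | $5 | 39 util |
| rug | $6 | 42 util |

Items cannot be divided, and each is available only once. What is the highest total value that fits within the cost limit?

106 util

Check high-value combinations within $10:
- plant+jacket+chair: cost 3+4+3=10, value 40+22+44=106
- kettle+chair: cost 7+3=10, value 45+44=89
- chair+rug: cost 3+6=9, value 44+42=86
Best: 106 util.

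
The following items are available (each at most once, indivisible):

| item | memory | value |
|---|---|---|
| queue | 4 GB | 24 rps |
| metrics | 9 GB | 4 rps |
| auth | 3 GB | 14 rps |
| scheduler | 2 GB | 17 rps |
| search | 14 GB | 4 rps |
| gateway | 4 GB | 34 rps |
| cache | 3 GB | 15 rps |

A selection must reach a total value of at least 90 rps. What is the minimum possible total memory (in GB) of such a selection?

13

Subsets with value ≥ 90, sorted by total memory:
- queue+scheduler+gateway+cache: memory 13, value 90
- queue+auth+scheduler+gateway+cache: memory 16, value 104
- queue+metrics+scheduler+gateway+cache: memory 22, value 94
Minimum memory: 13 GB.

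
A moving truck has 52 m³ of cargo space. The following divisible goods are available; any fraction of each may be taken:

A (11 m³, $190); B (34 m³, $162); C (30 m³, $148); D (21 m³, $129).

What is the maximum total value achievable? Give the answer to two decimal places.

417.67

Take in order of value per unit:
- A (190/11 per unit): all 11 → value 190, running total 190.00
- D (129/21 per unit): all 21 → value 129, running total 319.00
- C (148/30 per unit): 20 of 30 → value 20×148/30 = 98.6667, running total 417.67
Total 417.67.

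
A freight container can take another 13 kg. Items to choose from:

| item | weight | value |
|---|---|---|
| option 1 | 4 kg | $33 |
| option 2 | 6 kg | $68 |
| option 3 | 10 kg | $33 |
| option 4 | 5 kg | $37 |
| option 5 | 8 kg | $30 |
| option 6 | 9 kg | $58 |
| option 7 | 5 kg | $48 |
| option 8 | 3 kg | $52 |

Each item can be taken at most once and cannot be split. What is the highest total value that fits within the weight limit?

This is a 0/1 knapsack; check combinations near the capacity.
- option 1+option 2+option 8: weight 4+6+3=13, value 33+68+52=153
- option 4+option 7+option 8: weight 5+5+3=13, value 37+48+52=137
- option 1+option 7+option 8: weight 4+5+3=12, value 33+48+52=133
- option 1+option 4+option 8: weight 4+5+3=12, value 33+37+52=122
- option 2+option 8: weight 6+3=9, value 68+52=120
Best: $153.

$153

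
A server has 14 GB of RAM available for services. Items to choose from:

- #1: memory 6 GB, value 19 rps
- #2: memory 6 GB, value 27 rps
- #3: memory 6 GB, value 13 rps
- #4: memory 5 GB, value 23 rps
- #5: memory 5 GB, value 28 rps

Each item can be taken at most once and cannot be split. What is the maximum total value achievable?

This is a 0/1 knapsack; check combinations near the capacity.
- #2+#5: memory 6+5=11, value 27+28=55
- #4+#5: memory 5+5=10, value 23+28=51
- #2+#4: memory 6+5=11, value 27+23=50
- #1+#5: memory 6+5=11, value 19+28=47
Best: 55 rps.

55 rps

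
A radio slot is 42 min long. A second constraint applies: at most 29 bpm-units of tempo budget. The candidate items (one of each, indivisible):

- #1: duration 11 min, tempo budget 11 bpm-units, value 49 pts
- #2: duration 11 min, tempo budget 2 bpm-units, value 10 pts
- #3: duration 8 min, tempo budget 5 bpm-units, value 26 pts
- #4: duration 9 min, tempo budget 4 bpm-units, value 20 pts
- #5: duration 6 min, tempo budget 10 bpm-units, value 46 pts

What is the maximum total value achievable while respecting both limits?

131 pts

Feasible sets respecting both limits:
- #1+#2+#3+#5: duration 36, tempo budget 28, value 131
- #1+#2+#4+#5: duration 37, tempo budget 27, value 125
- #1+#3+#5: duration 25, tempo budget 26, value 121
Best: 131 pts.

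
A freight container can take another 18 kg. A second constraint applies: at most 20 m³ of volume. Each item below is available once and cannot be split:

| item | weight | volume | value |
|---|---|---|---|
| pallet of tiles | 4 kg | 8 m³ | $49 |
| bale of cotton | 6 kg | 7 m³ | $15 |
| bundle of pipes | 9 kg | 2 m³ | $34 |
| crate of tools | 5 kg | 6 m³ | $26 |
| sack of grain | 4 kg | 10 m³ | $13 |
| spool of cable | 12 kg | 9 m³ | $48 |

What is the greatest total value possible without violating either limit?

Feasible sets respecting both limits:
- pallet of tiles+bundle of pipes+crate of tools: weight 18, volume 16, value 109
- pallet of tiles+spool of cable: weight 16, volume 17, value 97
- pallet of tiles+bundle of pipes+sack of grain: weight 17, volume 20, value 96
- pallet of tiles+bundle of pipes: weight 13, volume 10, value 83
Best: $109.

$109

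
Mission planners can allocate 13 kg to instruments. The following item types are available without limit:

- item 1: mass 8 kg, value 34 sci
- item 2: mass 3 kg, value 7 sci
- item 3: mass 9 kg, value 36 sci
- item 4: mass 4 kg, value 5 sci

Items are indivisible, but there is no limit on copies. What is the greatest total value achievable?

Best value-per-unit is item 1 at 34/8; filling with it alone gives 1×34 = 34.
Optimal mix: 1×item 2 + 1×item 3 → mass 12, value 43.

43 sci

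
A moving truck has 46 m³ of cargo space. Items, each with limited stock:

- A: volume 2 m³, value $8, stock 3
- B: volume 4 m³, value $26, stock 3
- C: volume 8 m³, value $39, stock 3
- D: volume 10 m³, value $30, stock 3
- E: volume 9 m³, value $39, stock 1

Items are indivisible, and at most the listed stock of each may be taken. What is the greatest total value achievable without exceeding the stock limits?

$234

Top feasible selections:
- 3×B + 3×C + 1×E: volume 45, value 234
- 3×B + 3×C + 1×D: volume 46, value 225
- 2×A + 2×B + 3×C + 1×E: volume 45, value 224
- 3×A + 3×B + 3×C: volume 42, value 219
Best: $234.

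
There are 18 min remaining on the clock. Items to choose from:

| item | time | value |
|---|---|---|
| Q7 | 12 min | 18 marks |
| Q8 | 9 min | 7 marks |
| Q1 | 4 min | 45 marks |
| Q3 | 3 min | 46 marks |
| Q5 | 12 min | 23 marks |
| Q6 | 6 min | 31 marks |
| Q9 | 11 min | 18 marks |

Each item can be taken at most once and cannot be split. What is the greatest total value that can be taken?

122 marks

Check high-value combinations within 18 min:
- Q1+Q3+Q6: time 4+3+6=13, value 45+46+31=122
- Q1+Q3+Q9: time 4+3+11=18, value 45+46+18=109
- Q8+Q1+Q3: time 9+4+3=16, value 7+45+46=98
- Q1+Q3: time 4+3=7, value 45+46=91
Best: 122 marks.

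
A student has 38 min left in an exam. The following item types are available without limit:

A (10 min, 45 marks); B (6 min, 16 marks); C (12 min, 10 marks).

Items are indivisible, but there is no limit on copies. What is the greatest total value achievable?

Best value-per-unit is A at 45/10; filling with it alone gives 3×45 = 135.
Optimal mix: 3×A + 1×B → time 36, value 151.

151 marks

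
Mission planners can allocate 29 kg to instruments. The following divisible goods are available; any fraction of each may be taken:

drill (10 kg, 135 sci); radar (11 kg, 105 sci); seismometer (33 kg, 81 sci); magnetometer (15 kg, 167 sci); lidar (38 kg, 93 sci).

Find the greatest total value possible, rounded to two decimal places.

Take in order of value per unit:
- drill (135/10 per unit): all 10 → value 135, running total 135.00
- magnetometer (167/15 per unit): all 15 → value 167, running total 302.00
- radar (105/11 per unit): 4 of 11 → value 4×105/11 = 38.1818, running total 340.18
Total 340.18.

340.18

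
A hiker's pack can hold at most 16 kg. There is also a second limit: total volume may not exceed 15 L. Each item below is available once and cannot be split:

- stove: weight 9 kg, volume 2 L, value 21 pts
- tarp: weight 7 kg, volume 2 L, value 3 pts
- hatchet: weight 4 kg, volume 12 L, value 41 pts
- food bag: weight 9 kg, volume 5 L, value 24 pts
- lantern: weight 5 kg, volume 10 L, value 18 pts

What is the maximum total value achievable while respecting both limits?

Feasible sets respecting both limits:
- stove+hatchet: weight 13, volume 14, value 62
- tarp+hatchet: weight 11, volume 14, value 44
- food bag+lantern: weight 14, volume 15, value 42
Best: 62 pts.

62 pts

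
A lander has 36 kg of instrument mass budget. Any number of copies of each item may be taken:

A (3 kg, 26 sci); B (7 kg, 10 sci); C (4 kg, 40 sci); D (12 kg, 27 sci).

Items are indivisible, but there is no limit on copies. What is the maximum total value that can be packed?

360 sci

Best value-per-unit is C at 40/4, and filling with it alone uses mass 9×4=36. No mix of the others beats 9×40 = 360.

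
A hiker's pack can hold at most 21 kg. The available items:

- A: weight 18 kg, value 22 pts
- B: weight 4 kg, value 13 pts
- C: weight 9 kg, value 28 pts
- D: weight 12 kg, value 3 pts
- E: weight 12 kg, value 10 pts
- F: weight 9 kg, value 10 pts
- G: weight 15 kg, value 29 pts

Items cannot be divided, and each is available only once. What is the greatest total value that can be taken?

42 pts

Check high-value combinations within 21 kg:
- B+G: weight 4+15=19, value 13+29=42
- B+C: weight 4+9=13, value 13+28=41
- C+F: weight 9+9=18, value 28+10=38
Best: 42 pts.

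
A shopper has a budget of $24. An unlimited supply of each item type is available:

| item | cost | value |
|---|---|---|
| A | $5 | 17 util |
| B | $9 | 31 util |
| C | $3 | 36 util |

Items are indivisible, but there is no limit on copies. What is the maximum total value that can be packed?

Best value-per-unit is C at 36/3, and filling with it alone uses cost 8×3=24. No mix of the others beats 8×36 = 288.

288 util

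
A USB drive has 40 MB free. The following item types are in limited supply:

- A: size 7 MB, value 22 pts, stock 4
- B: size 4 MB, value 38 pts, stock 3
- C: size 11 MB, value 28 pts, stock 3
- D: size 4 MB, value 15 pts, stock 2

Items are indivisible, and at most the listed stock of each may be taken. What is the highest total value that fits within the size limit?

Top feasible selections:
- 4×A + 3×B: size 40, value 202
- 3×A + 3×B + 1×D: size 37, value 195
Best: 202 pts.

202 pts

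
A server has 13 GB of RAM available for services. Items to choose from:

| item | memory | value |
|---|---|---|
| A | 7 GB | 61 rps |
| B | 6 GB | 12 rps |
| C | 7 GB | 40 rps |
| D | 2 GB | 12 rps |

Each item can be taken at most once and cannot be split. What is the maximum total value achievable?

This is a 0/1 knapsack; check combinations near the capacity.
- A+D: memory 7+2=9, value 61+12=73
- A+B: memory 7+6=13, value 61+12=73
- A: memory 7, value 61
- C+D: memory 7+2=9, value 40+12=52
- B+C: memory 6+7=13, value 12+40=52
Best: 73 rps.

73 rps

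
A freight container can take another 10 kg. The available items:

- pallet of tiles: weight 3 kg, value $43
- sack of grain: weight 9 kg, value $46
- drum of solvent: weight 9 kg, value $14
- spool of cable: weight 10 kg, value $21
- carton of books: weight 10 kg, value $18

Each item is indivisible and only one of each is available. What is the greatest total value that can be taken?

Check high-value combinations within 10 kg:
- sack of grain: weight 9, value 46
- pallet of tiles: weight 3, value 43
- spool of cable: weight 10, value 21
- carton of books: weight 10, value 18
Best: $46.

$46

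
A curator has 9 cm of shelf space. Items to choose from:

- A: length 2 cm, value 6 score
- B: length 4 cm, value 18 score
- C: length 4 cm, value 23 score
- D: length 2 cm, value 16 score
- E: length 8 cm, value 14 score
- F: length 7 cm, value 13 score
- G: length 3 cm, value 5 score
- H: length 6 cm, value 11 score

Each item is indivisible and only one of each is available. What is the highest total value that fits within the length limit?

This is a 0/1 knapsack; check combinations near the capacity.
- A+C+D: length 2+4+2=8, value 6+23+16=45
- C+D+G: length 4+2+3=9, value 23+16+5=44
- B+C: length 4+4=8, value 18+23=41
- A+B+D: length 2+4+2=8, value 6+18+16=40
Best: 45 score.

45 score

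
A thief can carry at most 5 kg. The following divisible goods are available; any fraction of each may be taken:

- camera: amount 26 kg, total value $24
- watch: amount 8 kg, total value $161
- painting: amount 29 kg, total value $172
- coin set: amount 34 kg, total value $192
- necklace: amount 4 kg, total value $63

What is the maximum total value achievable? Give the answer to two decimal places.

Take in order of value per unit:
- watch (161/8 per unit): 5 of 8 → value 5×161/8 = 100.6250, running total 100.63
Total 100.63.

100.63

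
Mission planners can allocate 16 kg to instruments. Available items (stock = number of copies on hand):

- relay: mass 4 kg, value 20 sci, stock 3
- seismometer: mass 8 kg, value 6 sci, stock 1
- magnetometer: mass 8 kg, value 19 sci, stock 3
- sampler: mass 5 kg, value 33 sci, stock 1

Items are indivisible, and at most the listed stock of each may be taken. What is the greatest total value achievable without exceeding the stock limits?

Top feasible selections:
- 2×relay + 1×sampler: mass 13, value 73
- 3×relay: mass 12, value 60
- 2×relay + 1×magnetometer: mass 16, value 59
- 1×relay + 1×sampler: mass 9, value 53
Best: 73 sci.

73 sci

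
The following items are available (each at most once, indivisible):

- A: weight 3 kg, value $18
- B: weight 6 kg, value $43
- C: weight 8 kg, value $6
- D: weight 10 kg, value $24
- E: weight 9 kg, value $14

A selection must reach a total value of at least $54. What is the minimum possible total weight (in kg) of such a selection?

Subsets with value ≥ 54, sorted by total weight:
- A+B: weight 9, value 61
- B+E: weight 15, value 57
Minimum weight: 9 kg.

9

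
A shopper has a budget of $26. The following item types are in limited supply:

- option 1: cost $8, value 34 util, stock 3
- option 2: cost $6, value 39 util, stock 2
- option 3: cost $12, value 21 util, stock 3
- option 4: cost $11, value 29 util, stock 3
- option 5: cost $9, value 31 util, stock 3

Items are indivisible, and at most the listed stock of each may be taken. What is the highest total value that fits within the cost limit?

112 util

Best selections within cost 26 and stock limits:
- 1×option 1 + 2×option 2: cost 20, value 112
- 2×option 2 + 1×option 5: cost 21, value 109
- 2×option 1 + 1×option 2: cost 22, value 107
- 2×option 2 + 1×option 4: cost 23, value 107
Best: 112 util.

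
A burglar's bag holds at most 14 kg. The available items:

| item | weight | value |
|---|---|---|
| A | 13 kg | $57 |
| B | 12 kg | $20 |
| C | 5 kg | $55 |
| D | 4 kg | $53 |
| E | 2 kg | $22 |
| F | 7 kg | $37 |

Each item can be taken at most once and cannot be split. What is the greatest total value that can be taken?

Check high-value combinations within 14 kg:
- C+D+E: weight 5+4+2=11, value 55+53+22=130
- C+E+F: weight 5+2+7=14, value 55+22+37=114
- D+E+F: weight 4+2+7=13, value 53+22+37=112
Best: $130.

$130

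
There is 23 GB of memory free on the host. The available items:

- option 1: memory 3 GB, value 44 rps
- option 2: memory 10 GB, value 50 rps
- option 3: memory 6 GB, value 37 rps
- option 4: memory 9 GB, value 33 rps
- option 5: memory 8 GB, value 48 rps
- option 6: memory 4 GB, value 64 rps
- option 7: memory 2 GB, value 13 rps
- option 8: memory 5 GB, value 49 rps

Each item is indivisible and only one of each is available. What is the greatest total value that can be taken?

218 rps

Check high-value combinations within 23 GB:
- option 1+option 5+option 6+option 7+option 8: memory 3+8+4+2+5=22, value 44+48+64+13+49=218
- option 1+option 3+option 6+option 7+option 8: memory 3+6+4+2+5=20, value 44+37+64+13+49=207
- option 1+option 2+option 6+option 8: memory 3+10+4+5=22, value 44+50+64+49=207
- option 1+option 3+option 5+option 6+option 7: memory 3+6+8+4+2=23, value 44+37+48+64+13=206
- option 1+option 5+option 6+option 8: memory 3+8+4+5=20, value 44+48+64+49=205
Best: 218 rps.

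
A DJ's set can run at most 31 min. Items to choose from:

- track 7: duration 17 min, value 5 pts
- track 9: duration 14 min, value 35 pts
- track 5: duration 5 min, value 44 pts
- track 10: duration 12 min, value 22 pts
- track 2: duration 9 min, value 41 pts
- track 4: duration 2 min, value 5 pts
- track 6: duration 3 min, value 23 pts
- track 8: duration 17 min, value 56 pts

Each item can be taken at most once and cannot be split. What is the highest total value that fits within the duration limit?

143 pts

Check high-value combinations within 31 min:
- track 9+track 5+track 2+track 6: duration 14+5+9+3=31, value 35+44+41+23=143
- track 5+track 2+track 8: duration 5+9+17=31, value 44+41+56=141
- track 5+track 10+track 2+track 4+track 6: duration 5+12+9+2+3=31, value 44+22+41+5+23=135
- track 5+track 10+track 2+track 6: duration 5+12+9+3=29, value 44+22+41+23=130
Best: 143 pts.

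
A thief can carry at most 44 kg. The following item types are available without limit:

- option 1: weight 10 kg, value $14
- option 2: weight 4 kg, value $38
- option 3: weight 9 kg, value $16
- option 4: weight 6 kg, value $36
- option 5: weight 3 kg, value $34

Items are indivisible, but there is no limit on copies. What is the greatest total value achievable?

$484

Best value-per-unit is option 5 at 34/3; filling with it alone gives 14×34 = 476.
Optimal mix: 2×option 2 + 12×option 5 → weight 44, value 484.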